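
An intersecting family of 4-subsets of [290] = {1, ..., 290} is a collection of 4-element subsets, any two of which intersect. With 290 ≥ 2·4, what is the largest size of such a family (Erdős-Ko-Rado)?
max |F| = C(289, 3) = 3981264

Erdős-Ko-Rado (1961): when n ≥ 2k, max |F| = C(n−1, k−1). The bound is attained by the star {A : i ∈ A} for any fixed i ∈ [n]. Here C(290−1, 4−1) = C(289, 3) = 3981264.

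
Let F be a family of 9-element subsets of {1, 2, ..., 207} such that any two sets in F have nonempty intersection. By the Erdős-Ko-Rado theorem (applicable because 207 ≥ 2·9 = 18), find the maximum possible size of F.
max |F| = C(206, 8) = 70090194034675

The Erdős-Ko-Rado theorem states: for n ≥ 2k, an intersecting family of k-subsets of an n-element set has size at most C(n − 1, k − 1), with equality for 'star' families {A ⊆ [n] : |A| = k, i ∈ A} (fix an element i). For n = 207, k = 9: C(206, 8) = 70090194034675.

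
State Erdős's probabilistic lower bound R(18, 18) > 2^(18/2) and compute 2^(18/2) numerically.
2^(18/2) = 512; so R(18, 18) > 512

Colour each edge of K_n uniformly at random with red/blue. The expected number of monochromatic K_18 is C(n, 18) · 2 · 2^(−C(18,2)). If C(n, 18) · 2^(1 − C(18,2)) < 1, then with positive probability no monochromatic K_18 exists, so R(18, 18) > n. The standard estimate C(n, 18) ≤ n^18/18! shows this inequality holds whenever n ≤ 2^(18/2) (since 18! · 2^(C(18,2) − 1) > 2^(18^2/2) ≥ n^18). Hence R(18, 18) > 2^(18/2) = 512.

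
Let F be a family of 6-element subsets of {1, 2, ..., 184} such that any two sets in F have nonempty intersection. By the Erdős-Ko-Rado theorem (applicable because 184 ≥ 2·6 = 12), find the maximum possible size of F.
max |F| = C(183, 5) = 1618621641

The Erdős-Ko-Rado theorem states: for n ≥ 2k, an intersecting family of k-subsets of an n-element set has size at most C(n − 1, k − 1), with equality for 'star' families {A ⊆ [n] : |A| = k, i ∈ A} (fix an element i). For n = 184, k = 6: C(183, 5) = 1618621641.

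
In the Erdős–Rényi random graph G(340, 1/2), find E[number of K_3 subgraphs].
E[# K_3] = C(340, 3) · (1/2)^C(3, 2) = 6492980 / 2^3 = 1623245/2 = 811622.5

For each 3-subset S of vertices (there are C(340, 3) = 6492980 such S), let X_S = 1 if S induces a K_3 (all C(3, 2) = 3 edges present). Then P(X_S = 1) = (1/2)^3 = 1/8. By linearity of expectation, E[# K_3] = C(340, 3) · (1/2)^3 = 6492980 / 8 = 1623245/2 = 811622.5.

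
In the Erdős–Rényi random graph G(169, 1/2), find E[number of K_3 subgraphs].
E[# K_3] = C(169, 3) · (1/2)^C(3, 2) = 790244 / 2^3 = 197561/2 = 98780.5

For each 3-subset S of vertices (there are C(169, 3) = 790244 such S), let X_S = 1 if S induces a K_3 (all C(3, 2) = 3 edges present). Then P(X_S = 1) = (1/2)^3 = 1/8. By linearity of expectation, E[# K_3] = C(169, 3) · (1/2)^3 = 790244 / 8 = 197561/2 = 98780.5.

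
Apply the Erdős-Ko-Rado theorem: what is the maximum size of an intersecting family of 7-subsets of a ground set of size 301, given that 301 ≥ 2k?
max |F| = C(300, 6) = 962822846700

The Erdős-Ko-Rado theorem states: for n ≥ 2k, an intersecting family of k-subsets of an n-element set has size at most C(n − 1, k − 1), with equality for 'star' families {A ⊆ [n] : |A| = k, i ∈ A} (fix an element i). For n = 301, k = 7: C(300, 6) = 962822846700.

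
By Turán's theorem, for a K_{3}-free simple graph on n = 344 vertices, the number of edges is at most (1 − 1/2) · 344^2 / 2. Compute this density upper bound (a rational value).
Turán density bound = (1/2) · 344^2/2 = 29584

Turán's theorem: ex(n, K_{r+1}) is achieved by the complete r-partite Turán graph T(n, r) with parts as balanced as possible, and is at most (1 − 1/r) · n^2/2. For r = 2, n = 344: the density bound is (1/2) · 118336/2 = 29584. Since 2 ∣ 344, the Turán graph T(344, 2) has parts of equal size 172, and its edge count e(T(344, 2)) = 29584 attains the density bound exactly.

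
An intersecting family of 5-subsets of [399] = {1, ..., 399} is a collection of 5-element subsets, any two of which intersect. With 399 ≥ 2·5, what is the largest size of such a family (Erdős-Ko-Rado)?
max |F| = C(398, 4) = 1029804105

Erdős-Ko-Rado (1961): when n ≥ 2k, max |F| = C(n−1, k−1). The bound is attained by the star {A : i ∈ A} for any fixed i ∈ [n]. Here C(399−1, 5−1) = C(398, 4) = 1029804105.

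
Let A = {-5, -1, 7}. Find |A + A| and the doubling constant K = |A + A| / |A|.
K = |A + A| / |A| = 6/3 = 2

Enumerate A + A = {a + b : a, b ∈ A}. With |A| = 3, there are |A|^2 = 9 ordered sum pairs; collecting distinct values, A + A = {-10, -6, -2, 2, 6, 14}, so |A + A| = 6. Thus K = 6/3 = 2. For comparison, the minimum possible |A + A| over all 3-element sets is 2·3 − 1 = 5 (so min K = 5/3), attained only by arithmetic progressions.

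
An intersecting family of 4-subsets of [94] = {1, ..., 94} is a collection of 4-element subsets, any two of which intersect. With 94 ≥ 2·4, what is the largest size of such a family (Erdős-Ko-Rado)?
max |F| = C(93, 3) = 129766

The Erdős-Ko-Rado theorem states: for n ≥ 2k, an intersecting family of k-subsets of an n-element set has size at most C(n − 1, k − 1), with equality for 'star' families {A ⊆ [n] : |A| = k, i ∈ A} (fix an element i). For n = 94, k = 4: C(93, 3) = 129766.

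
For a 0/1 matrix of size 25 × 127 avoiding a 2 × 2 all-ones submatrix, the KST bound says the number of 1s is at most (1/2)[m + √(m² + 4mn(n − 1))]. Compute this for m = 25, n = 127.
z(25, 127; 2, 2) ≤ (1/2)[25 + √(25² + 4·25·127·126)] = (1/2)[25 + √1600825] = 645.1186

Kővári–Sós–Turán: let r_1, ..., r_25 be the row sums and z = Σ r_i the total number of 1s. Each pair of columns can share at most one row with both entries 1 (else a 2×2 all-ones block appears), so Σ_i C(r_i, 2) ≤ C(127, 2) = 8001. By convexity Σ_i C(r_i, 2) ≥ 25·C(z/25, 2) = z(z − 25)/(2·25), giving z² − 25z − 25·127·126 ≤ 0 and hence z ≤ (1/2)[25 + √(625 + 4·400050)] = (1/2)[25 + √1600825] ≈ (1/2)(25 + 1265.2371) = 645.1186.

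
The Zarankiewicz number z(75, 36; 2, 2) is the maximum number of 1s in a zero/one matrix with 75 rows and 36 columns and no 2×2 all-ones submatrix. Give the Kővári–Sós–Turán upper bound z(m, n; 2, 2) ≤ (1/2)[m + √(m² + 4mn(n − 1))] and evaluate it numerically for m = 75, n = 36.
z(75, 36; 2, 2) ≤ (1/2)[75 + √(75² + 4·75·36·35)] = (1/2)[75 + √383625] = 347.1873

Kővári–Sós–Turán: let r_1, ..., r_75 be the row sums and z = Σ r_i the total number of 1s. Each pair of columns can share at most one row with both entries 1 (else a 2×2 all-ones block appears), so Σ_i C(r_i, 2) ≤ C(36, 2) = 630. By convexity Σ_i C(r_i, 2) ≥ 75·C(z/75, 2) = z(z − 75)/(2·75), giving z² − 75z − 75·36·35 ≤ 0 and hence z ≤ (1/2)[75 + √(5625 + 4·94500)] = (1/2)[75 + √383625] ≈ (1/2)(75 + 619.3747) = 347.1873.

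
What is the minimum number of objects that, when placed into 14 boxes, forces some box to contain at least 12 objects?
n = (12 − 1)·14 + 1 = 155

By the generalised pigeonhole principle, to guarantee some box contains ≥ r objects we need more than (r − 1) · k objects total. Threshold: n = (r − 1) · k + 1. With r = 12 and k = 14: n = 11 · 14 + 1 = 154 + 1 = 155. For n = 154 = 11 · 14, we can put exactly 11 objects in every box, avoiding 12 in any single one — so 155 is tight.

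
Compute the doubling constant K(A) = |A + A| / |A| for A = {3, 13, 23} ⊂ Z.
K = |A + A| / |A| = 5/3

Enumerate A + A = {a + b : a, b ∈ A}. With |A| = 3, there are |A|^2 = 9 ordered sum pairs; collecting distinct values, A + A = {6, 16, 26, 36, 46}, so |A + A| = 5. Thus K = 5/3. Here |A + A| = 2|A| − 1 = 5, the minimum possible — so K = 5/3 is minimal, which holds iff A is an arithmetic progression.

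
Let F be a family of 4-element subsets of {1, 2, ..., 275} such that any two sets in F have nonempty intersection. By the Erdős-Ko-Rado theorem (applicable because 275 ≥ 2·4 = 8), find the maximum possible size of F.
max |F| = C(274, 3) = 3391024

The Erdős-Ko-Rado theorem states: for n ≥ 2k, an intersecting family of k-subsets of an n-element set has size at most C(n − 1, k − 1), with equality for 'star' families {A ⊆ [n] : |A| = k, i ∈ A} (fix an element i). For n = 275, k = 4: C(274, 3) = 3391024.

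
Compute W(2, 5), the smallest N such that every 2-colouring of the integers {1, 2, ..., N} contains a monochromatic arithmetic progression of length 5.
W(2, 5) = 178

This is a classical value, W(2, 5) = 178, established by combining an explicit 2-colouring of {1, ..., 177} with no monochromatic 5-AP (giving the lower bound W(2, 5) > 177) and a finite case analysis / exhaustive computer search showing every 2-colouring of {1, ..., 178} has such an AP.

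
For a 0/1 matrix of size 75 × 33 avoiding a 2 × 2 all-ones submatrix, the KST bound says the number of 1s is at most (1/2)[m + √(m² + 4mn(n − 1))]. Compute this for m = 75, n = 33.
z(75, 33; 2, 2) ≤ (1/2)[75 + √(75² + 4·75·33·32)] = (1/2)[75 + √322425] = 321.4124

Kővári–Sós–Turán: let r_1, ..., r_75 be the row sums and z = Σ r_i the total number of 1s. Each pair of columns can share at most one row with both entries 1 (else a 2×2 all-ones block appears), so Σ_i C(r_i, 2) ≤ C(33, 2) = 528. By convexity Σ_i C(r_i, 2) ≥ 75·C(z/75, 2) = z(z − 75)/(2·75), giving z² − 75z − 75·33·32 ≤ 0 and hence z ≤ (1/2)[75 + √(5625 + 4·79200)] = (1/2)[75 + √322425] ≈ (1/2)(75 + 567.8248) = 321.4124.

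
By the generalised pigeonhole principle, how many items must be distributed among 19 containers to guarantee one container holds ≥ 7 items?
n = (7 − 1)·19 + 1 = 115

By the generalised pigeonhole principle, to guarantee some box contains ≥ r objects we need more than (r − 1) · k objects total. Threshold: n = (r − 1) · k + 1. With r = 7 and k = 19: n = 6 · 19 + 1 = 114 + 1 = 115. For n = 114 = 6 · 19, we can put exactly 6 objects in every box, avoiding 7 in any single one — so 115 is tight.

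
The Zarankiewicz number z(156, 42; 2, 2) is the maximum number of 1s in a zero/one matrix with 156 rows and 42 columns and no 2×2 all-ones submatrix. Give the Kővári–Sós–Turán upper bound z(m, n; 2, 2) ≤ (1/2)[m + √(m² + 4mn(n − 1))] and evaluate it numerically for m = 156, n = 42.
z(156, 42; 2, 2) ≤ (1/2)[156 + √(156² + 4·156·42·41)] = (1/2)[156 + √1098864] = 602.1336

Kővári–Sós–Turán: let r_1, ..., r_156 be the row sums and z = Σ r_i the total number of 1s. Each pair of columns can share at most one row with both entries 1 (else a 2×2 all-ones block appears), so Σ_i C(r_i, 2) ≤ C(42, 2) = 861. By convexity Σ_i C(r_i, 2) ≥ 156·C(z/156, 2) = z(z − 156)/(2·156), giving z² − 156z − 156·42·41 ≤ 0 and hence z ≤ (1/2)[156 + √(24336 + 4·268632)] = (1/2)[156 + √1098864] ≈ (1/2)(156 + 1048.2671) = 602.1336.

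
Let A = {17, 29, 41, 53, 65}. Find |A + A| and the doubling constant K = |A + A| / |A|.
K = |A + A| / |A| = 9/5

Enumerate A + A = {a + b : a, b ∈ A}. With |A| = 5, there are |A|^2 = 25 ordered sum pairs; collecting distinct values, A + A = {34, 46, 58, 70, 82, 94, 106, 118, 130}, so |A + A| = 9. Thus K = 9/5. Here |A + A| = 2|A| − 1 = 9, the minimum possible — so K = 9/5 is minimal, which holds iff A is an arithmetic progression.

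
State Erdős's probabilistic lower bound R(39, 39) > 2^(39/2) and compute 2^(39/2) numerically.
2^(39/2) = 741455.2002; so R(39, 39) > 741455.2002

Colour each edge of K_n uniformly at random with red/blue. The expected number of monochromatic K_39 is C(n, 39) · 2 · 2^(−C(39,2)). If C(n, 39) · 2^(1 − C(39,2)) < 1, then with positive probability no monochromatic K_39 exists, so R(39, 39) > n. The standard estimate C(n, 39) ≤ n^39/39! shows this inequality holds whenever n ≤ 2^(39/2) (since 39! · 2^(C(39,2) − 1) > 2^(39^2/2) ≥ n^39). Hence R(39, 39) > 2^(39/2) = 741455.2002.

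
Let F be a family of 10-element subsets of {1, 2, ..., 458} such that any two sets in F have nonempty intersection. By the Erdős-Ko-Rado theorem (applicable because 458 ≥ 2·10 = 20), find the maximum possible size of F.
max |F| = C(457, 9) = 2213386684010098025

The Erdős-Ko-Rado theorem states: for n ≥ 2k, an intersecting family of k-subsets of an n-element set has size at most C(n − 1, k − 1), with equality for 'star' families {A ⊆ [n] : |A| = k, i ∈ A} (fix an element i). For n = 458, k = 10: C(457, 9) = 2213386684010098025.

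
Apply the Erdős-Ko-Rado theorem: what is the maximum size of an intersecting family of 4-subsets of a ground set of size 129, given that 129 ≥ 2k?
max |F| = C(128, 3) = 341376

The Erdős-Ko-Rado theorem states: for n ≥ 2k, an intersecting family of k-subsets of an n-element set has size at most C(n − 1, k − 1), with equality for 'star' families {A ⊆ [n] : |A| = k, i ∈ A} (fix an element i). For n = 129, k = 4: C(128, 3) = 341376.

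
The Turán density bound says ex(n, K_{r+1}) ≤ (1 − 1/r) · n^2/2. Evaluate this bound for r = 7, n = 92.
Turán density bound = (6/7) · 92^2/2 = 25392/7 ≈ 3627.4286

Turán's theorem: ex(n, K_{r+1}) is achieved by the complete r-partite Turán graph T(n, r) with parts as balanced as possible, and is at most (1 − 1/r) · n^2/2. For r = 7, n = 92: the density bound is (6/7) · 8464/2 = 25392/7 ≈ 3627.4286. The integer-valued extremum is e(T(92, 7)) = 3627, which is strictly less than the density bound 25392/7 since 7 ∤ 92 (the parts of T(92, 7) cannot all be equal).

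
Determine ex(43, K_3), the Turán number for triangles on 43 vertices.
ex(43, K_3) = ⌊43^2/4⌋ = 462

Mantel (1907): a triangle-free graph on n vertices has at most ⌊n^2/4⌋ edges, with equality for the complete bipartite graph K_{⌊n/2⌋, ⌈n/2⌉}. For n = 43: ⌊43^2/4⌋ = ⌊1849/4⌋ = 462. The extremal graph is K_{21, 22}, which has 21·22 = 462 edges.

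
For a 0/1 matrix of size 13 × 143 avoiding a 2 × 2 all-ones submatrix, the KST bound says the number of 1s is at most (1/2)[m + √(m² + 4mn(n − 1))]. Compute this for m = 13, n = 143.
z(13, 143; 2, 2) ≤ (1/2)[13 + √(13² + 4·13·143·142)] = (1/2)[13 + √1056081] = 520.329

Kővári–Sós–Turán: let r_1, ..., r_13 be the row sums and z = Σ r_i the total number of 1s. Each pair of columns can share at most one row with both entries 1 (else a 2×2 all-ones block appears), so Σ_i C(r_i, 2) ≤ C(143, 2) = 10153. By convexity Σ_i C(r_i, 2) ≥ 13·C(z/13, 2) = z(z − 13)/(2·13), giving z² − 13z − 13·143·142 ≤ 0 and hence z ≤ (1/2)[13 + √(169 + 4·263978)] = (1/2)[13 + √1056081] ≈ (1/2)(13 + 1027.658) = 520.329.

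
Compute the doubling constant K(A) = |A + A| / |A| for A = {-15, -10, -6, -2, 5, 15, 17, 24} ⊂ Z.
K = |A + A| / |A| = 33/8

Enumerate A + A = {a + b : a, b ∈ A}. With |A| = 8, there are |A|^2 = 64 ordered sum pairs; collecting distinct values, A + A = {-30, -25, -21, -20, -17, -16, -12, -10, -8, -5, -4, -1, 0, 2, 3, 5, 7, 9, 10, 11, 13, 14, 15, 18, 20, 22, 29, 30, 32, 34, 39, 41, 48}, so |A + A| = 33. Thus K = 33/8. For comparison, the minimum possible |A + A| over all 8-element sets is 2·8 − 1 = 15 (so min K = 15/8), attained only by arithmetic progressions.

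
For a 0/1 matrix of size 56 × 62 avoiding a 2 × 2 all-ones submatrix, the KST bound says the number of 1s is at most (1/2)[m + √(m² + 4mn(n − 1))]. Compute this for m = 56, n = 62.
z(56, 62; 2, 2) ≤ (1/2)[56 + √(56² + 4·56·62·61)] = (1/2)[56 + √850304] = 489.0596

Kővári–Sós–Turán: let r_1, ..., r_56 be the row sums and z = Σ r_i the total number of 1s. Each pair of columns can share at most one row with both entries 1 (else a 2×2 all-ones block appears), so Σ_i C(r_i, 2) ≤ C(62, 2) = 1891. By convexity Σ_i C(r_i, 2) ≥ 56·C(z/56, 2) = z(z − 56)/(2·56), giving z² − 56z − 56·62·61 ≤ 0 and hence z ≤ (1/2)[56 + √(3136 + 4·211792)] = (1/2)[56 + √850304] ≈ (1/2)(56 + 922.1193) = 489.0596.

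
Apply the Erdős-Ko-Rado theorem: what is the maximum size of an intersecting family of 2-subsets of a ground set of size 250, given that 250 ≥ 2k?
max |F| = C(249, 1) = 249

Erdős-Ko-Rado (1961): when n ≥ 2k, max |F| = C(n−1, k−1). The bound is attained by the star {A : i ∈ A} for any fixed i ∈ [n]. Here C(250−1, 2−1) = C(249, 1) = 249.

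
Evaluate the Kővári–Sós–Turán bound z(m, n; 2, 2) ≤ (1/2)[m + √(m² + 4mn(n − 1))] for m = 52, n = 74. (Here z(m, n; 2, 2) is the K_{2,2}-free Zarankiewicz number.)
z(52, 74; 2, 2) ≤ (1/2)[52 + √(52² + 4·52·74·73)] = (1/2)[52 + √1126320] = 556.6411

Kővári–Sós–Turán: let r_1, ..., r_52 be the row sums and z = Σ r_i the total number of 1s. Each pair of columns can share at most one row with both entries 1 (else a 2×2 all-ones block appears), so Σ_i C(r_i, 2) ≤ C(74, 2) = 2701. By convexity Σ_i C(r_i, 2) ≥ 52·C(z/52, 2) = z(z − 52)/(2·52), giving z² − 52z − 52·74·73 ≤ 0 and hence z ≤ (1/2)[52 + √(2704 + 4·280904)] = (1/2)[52 + √1126320] ≈ (1/2)(52 + 1061.2822) = 556.6411.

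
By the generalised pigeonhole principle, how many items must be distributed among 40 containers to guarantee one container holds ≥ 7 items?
n = (7 − 1)·40 + 1 = 241

By the generalised pigeonhole principle, to guarantee some box contains ≥ r objects we need more than (r − 1) · k objects total. Threshold: n = (r − 1) · k + 1. With r = 7 and k = 40: n = 6 · 40 + 1 = 240 + 1 = 241. For n = 240 = 6 · 40, we can put exactly 6 objects in every box, avoiding 7 in any single one — so 241 is tight.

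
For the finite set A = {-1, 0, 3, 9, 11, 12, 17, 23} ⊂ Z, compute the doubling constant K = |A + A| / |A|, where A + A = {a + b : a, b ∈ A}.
K = |A + A| / |A| = 29/8

Enumerate A + A = {a + b : a, b ∈ A}. With |A| = 8, there are |A|^2 = 64 ordered sum pairs; collecting distinct values, A + A = {-2, -1, 0, 2, 3, 6, 8, 9, 10, 11, 12, 14, 15, 16, 17, 18, 20, 21, 22, 23, 24, 26, 28, 29, 32, 34, 35, 40, 46}, so |A + A| = 29. Thus K = 29/8. For comparison, the minimum possible |A + A| over all 8-element sets is 2·8 − 1 = 15 (so min K = 15/8), attained only by arithmetic progressions.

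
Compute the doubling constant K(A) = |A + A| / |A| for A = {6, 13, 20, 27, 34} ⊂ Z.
K = |A + A| / |A| = 9/5

Enumerate A + A = {a + b : a, b ∈ A}. With |A| = 5, there are |A|^2 = 25 ordered sum pairs; collecting distinct values, A + A = {12, 19, 26, 33, 40, 47, 54, 61, 68}, so |A + A| = 9. Thus K = 9/5. Here |A + A| = 2|A| − 1 = 9, the minimum possible — so K = 9/5 is minimal, which holds iff A is an arithmetic progression.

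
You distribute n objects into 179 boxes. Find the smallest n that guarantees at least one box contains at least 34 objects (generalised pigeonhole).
n = (34 − 1)·179 + 1 = 5908

By the generalised pigeonhole principle, to guarantee some box contains ≥ r objects we need more than (r − 1) · k objects total. Threshold: n = (r − 1) · k + 1. With r = 34 and k = 179: n = 33 · 179 + 1 = 5907 + 1 = 5908. For n = 5907 = 33 · 179, we can put exactly 33 objects in every box, avoiding 34 in any single one — so 5908 is tight.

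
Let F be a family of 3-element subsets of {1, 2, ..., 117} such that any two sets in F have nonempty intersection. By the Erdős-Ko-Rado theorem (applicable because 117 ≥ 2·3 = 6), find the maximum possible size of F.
max |F| = C(116, 2) = 6670

Erdős-Ko-Rado (1961): when n ≥ 2k, max |F| = C(n−1, k−1). The bound is attained by the star {A : i ∈ A} for any fixed i ∈ [n]. Here C(117−1, 3−1) = C(116, 2) = 6670.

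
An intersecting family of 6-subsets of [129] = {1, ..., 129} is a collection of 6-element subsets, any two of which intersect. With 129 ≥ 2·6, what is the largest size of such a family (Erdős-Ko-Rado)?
max |F| = C(128, 5) = 264566400

The Erdős-Ko-Rado theorem states: for n ≥ 2k, an intersecting family of k-subsets of an n-element set has size at most C(n − 1, k − 1), with equality for 'star' families {A ⊆ [n] : |A| = k, i ∈ A} (fix an element i). For n = 129, k = 6: C(128, 5) = 264566400.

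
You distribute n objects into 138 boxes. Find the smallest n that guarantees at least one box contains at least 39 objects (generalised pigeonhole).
n = (39 − 1)·138 + 1 = 5245

By the generalised pigeonhole principle, to guarantee some box contains ≥ r objects we need more than (r − 1) · k objects total. Threshold: n = (r − 1) · k + 1. With r = 39 and k = 138: n = 38 · 138 + 1 = 5244 + 1 = 5245. For n = 5244 = 38 · 138, we can put exactly 38 objects in every box, avoiding 39 in any single one — so 5245 is tight.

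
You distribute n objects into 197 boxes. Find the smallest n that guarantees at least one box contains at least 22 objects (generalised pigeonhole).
n = (22 − 1)·197 + 1 = 4138

By the generalised pigeonhole principle, to guarantee some box contains ≥ r objects we need more than (r − 1) · k objects total. Threshold: n = (r − 1) · k + 1. With r = 22 and k = 197: n = 21 · 197 + 1 = 4137 + 1 = 4138. For n = 4137 = 21 · 197, we can put exactly 21 objects in every box, avoiding 22 in any single one — so 4138 is tight.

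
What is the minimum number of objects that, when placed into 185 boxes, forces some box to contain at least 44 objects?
n = (44 − 1)·185 + 1 = 7956

By the generalised pigeonhole principle, to guarantee some box contains ≥ r objects we need more than (r − 1) · k objects total. Threshold: n = (r − 1) · k + 1. With r = 44 and k = 185: n = 43 · 185 + 1 = 7955 + 1 = 7956. For n = 7955 = 43 · 185, we can put exactly 43 objects in every box, avoiding 44 in any single one — so 7956 is tight.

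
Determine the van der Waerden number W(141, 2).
W(141, 2) = 141 + 1 = 142

A 2-term AP is any pair of integers, so a monochromatic 2-AP exists iff some colour is used at least twice. With 141 colours, the colouring i ↦ i on {1, ..., 141} uses each colour once, avoiding any monochromatic pair, so W(141, 2) > 141. For {1, ..., 142}, pigeonhole forces two integers of the same colour, which form a monochromatic 2-AP. Hence W(141, 2) = 142.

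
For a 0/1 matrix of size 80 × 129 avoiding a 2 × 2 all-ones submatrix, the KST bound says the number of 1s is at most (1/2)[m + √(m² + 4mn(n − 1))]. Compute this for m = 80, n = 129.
z(80, 129; 2, 2) ≤ (1/2)[80 + √(80² + 4·80·129·128)] = (1/2)[80 + √5290240] = 1190.0261

Kővári–Sós–Turán: let r_1, ..., r_80 be the row sums and z = Σ r_i the total number of 1s. Each pair of columns can share at most one row with both entries 1 (else a 2×2 all-ones block appears), so Σ_i C(r_i, 2) ≤ C(129, 2) = 8256. By convexity Σ_i C(r_i, 2) ≥ 80·C(z/80, 2) = z(z − 80)/(2·80), giving z² − 80z − 80·129·128 ≤ 0 and hence z ≤ (1/2)[80 + √(6400 + 4·1320960)] = (1/2)[80 + √5290240] ≈ (1/2)(80 + 2300.0522) = 1190.0261.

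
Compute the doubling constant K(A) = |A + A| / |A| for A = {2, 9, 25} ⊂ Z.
K = |A + A| / |A| = 6/3 = 2

Enumerate A + A = {a + b : a, b ∈ A}. With |A| = 3, there are |A|^2 = 9 ordered sum pairs; collecting distinct values, A + A = {4, 11, 18, 27, 34, 50}, so |A + A| = 6. Thus K = 6/3 = 2. For comparison, the minimum possible |A + A| over all 3-element sets is 2·3 − 1 = 5 (so min K = 5/3), attained only by arithmetic progressions.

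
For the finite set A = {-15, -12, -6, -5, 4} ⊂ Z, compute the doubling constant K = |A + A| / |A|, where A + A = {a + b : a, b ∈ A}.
K = |A + A| / |A| = 14/5

Enumerate A + A = {a + b : a, b ∈ A}. With |A| = 5, there are |A|^2 = 25 ordered sum pairs; collecting distinct values, A + A = {-30, -27, -24, -21, -20, -18, -17, -12, -11, -10, -8, -2, -1, 8}, so |A + A| = 14. Thus K = 14/5. For comparison, the minimum possible |A + A| over all 5-element sets is 2·5 − 1 = 9 (so min K = 9/5), attained only by arithmetic progressions.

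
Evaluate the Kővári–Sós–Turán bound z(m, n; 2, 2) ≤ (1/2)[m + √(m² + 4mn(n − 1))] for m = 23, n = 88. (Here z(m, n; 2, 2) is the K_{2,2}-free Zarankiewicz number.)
z(23, 88; 2, 2) ≤ (1/2)[23 + √(23² + 4·23·88·87)] = (1/2)[23 + √704881] = 431.286

Kővári–Sós–Turán: let r_1, ..., r_23 be the row sums and z = Σ r_i the total number of 1s. Each pair of columns can share at most one row with both entries 1 (else a 2×2 all-ones block appears), so Σ_i C(r_i, 2) ≤ C(88, 2) = 3828. By convexity Σ_i C(r_i, 2) ≥ 23·C(z/23, 2) = z(z − 23)/(2·23), giving z² − 23z − 23·88·87 ≤ 0 and hence z ≤ (1/2)[23 + √(529 + 4·176088)] = (1/2)[23 + √704881] ≈ (1/2)(23 + 839.5719) = 431.286.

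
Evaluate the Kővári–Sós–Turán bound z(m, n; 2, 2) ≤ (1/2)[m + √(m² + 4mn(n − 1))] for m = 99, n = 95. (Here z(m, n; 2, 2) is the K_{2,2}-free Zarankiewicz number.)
z(99, 95; 2, 2) ≤ (1/2)[99 + √(99² + 4·99·95·94)] = (1/2)[99 + √3546081] = 991.052

Kővári–Sós–Turán: let r_1, ..., r_99 be the row sums and z = Σ r_i the total number of 1s. Each pair of columns can share at most one row with both entries 1 (else a 2×2 all-ones block appears), so Σ_i C(r_i, 2) ≤ C(95, 2) = 4465. By convexity Σ_i C(r_i, 2) ≥ 99·C(z/99, 2) = z(z − 99)/(2·99), giving z² − 99z − 99·95·94 ≤ 0 and hence z ≤ (1/2)[99 + √(9801 + 4·884070)] = (1/2)[99 + √3546081] ≈ (1/2)(99 + 1883.1041) = 991.052.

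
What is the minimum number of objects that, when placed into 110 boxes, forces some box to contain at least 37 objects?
n = (37 − 1)·110 + 1 = 3961

By the generalised pigeonhole principle, to guarantee some box contains ≥ r objects we need more than (r − 1) · k objects total. Threshold: n = (r − 1) · k + 1. With r = 37 and k = 110: n = 36 · 110 + 1 = 3960 + 1 = 3961. For n = 3960 = 36 · 110, we can put exactly 36 objects in every box, avoiding 37 in any single one — so 3961 is tight.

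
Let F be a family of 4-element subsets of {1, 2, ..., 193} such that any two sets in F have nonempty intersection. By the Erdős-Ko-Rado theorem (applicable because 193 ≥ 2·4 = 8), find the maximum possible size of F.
max |F| = C(192, 3) = 1161280

The Erdős-Ko-Rado theorem states: for n ≥ 2k, an intersecting family of k-subsets of an n-element set has size at most C(n − 1, k − 1), with equality for 'star' families {A ⊆ [n] : |A| = k, i ∈ A} (fix an element i). For n = 193, k = 4: C(192, 3) = 1161280.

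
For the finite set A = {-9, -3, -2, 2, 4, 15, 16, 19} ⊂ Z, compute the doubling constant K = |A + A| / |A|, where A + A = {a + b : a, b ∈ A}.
K = |A + A| / |A| = 32/8 = 4

Enumerate A + A = {a + b : a, b ∈ A}. With |A| = 8, there are |A|^2 = 64 ordered sum pairs; collecting distinct values, A + A = {-18, -12, -11, -7, -6, -5, -4, -1, 0, 1, 2, 4, 6, 7, 8, 10, 12, 13, 14, 16, 17, 18, 19, 20, 21, 23, 30, 31, 32, 34, 35, 38}, so |A + A| = 32. Thus K = 32/8 = 4. For comparison, the minimum possible |A + A| over all 8-element sets is 2·8 − 1 = 15 (so min K = 15/8), attained only by arithmetic progressions.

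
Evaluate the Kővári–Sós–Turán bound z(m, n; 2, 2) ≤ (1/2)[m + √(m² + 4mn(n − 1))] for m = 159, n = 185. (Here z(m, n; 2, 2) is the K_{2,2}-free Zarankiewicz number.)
z(159, 185; 2, 2) ≤ (1/2)[159 + √(159² + 4·159·185·184)] = (1/2)[159 + √21674721] = 2407.3059

Kővári–Sós–Turán: let r_1, ..., r_159 be the row sums and z = Σ r_i the total number of 1s. Each pair of columns can share at most one row with both entries 1 (else a 2×2 all-ones block appears), so Σ_i C(r_i, 2) ≤ C(185, 2) = 17020. By convexity Σ_i C(r_i, 2) ≥ 159·C(z/159, 2) = z(z − 159)/(2·159), giving z² − 159z − 159·185·184 ≤ 0 and hence z ≤ (1/2)[159 + √(25281 + 4·5412360)] = (1/2)[159 + √21674721] ≈ (1/2)(159 + 4655.6118) = 2407.3059.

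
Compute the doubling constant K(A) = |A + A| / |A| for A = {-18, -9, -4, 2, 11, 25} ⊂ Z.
K = |A + A| / |A| = 19/6

Enumerate A + A = {a + b : a, b ∈ A}. With |A| = 6, there are |A|^2 = 36 ordered sum pairs; collecting distinct values, A + A = {-36, -27, -22, -18, -16, -13, -8, -7, -2, 2, 4, 7, 13, 16, 21, 22, 27, 36, 50}, so |A + A| = 19. Thus K = 19/6. For comparison, the minimum possible |A + A| over all 6-element sets is 2·6 − 1 = 11 (so min K = 11/6), attained only by arithmetic progressions.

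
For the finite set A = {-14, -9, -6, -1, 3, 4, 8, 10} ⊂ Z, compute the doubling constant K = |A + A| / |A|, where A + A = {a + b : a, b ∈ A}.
K = |A + A| / |A| = 30/8 = 15/4

Enumerate A + A = {a + b : a, b ∈ A}. With |A| = 8, there are |A|^2 = 64 ordered sum pairs; collecting distinct values, A + A = {-28, -23, -20, -18, -15, -12, -11, -10, -7, -6, -5, -4, -3, -2, -1, 1, 2, 3, 4, 6, 7, 8, 9, 11, 12, 13, 14, 16, 18, 20}, so |A + A| = 30. Thus K = 30/8 = 15/4. For comparison, the minimum possible |A + A| over all 8-element sets is 2·8 − 1 = 15 (so min K = 15/8), attained only by arithmetic progressions.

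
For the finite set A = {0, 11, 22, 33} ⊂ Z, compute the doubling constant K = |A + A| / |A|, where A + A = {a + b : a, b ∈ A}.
K = |A + A| / |A| = 7/4

Enumerate A + A = {a + b : a, b ∈ A}. With |A| = 4, there are |A|^2 = 16 ordered sum pairs; collecting distinct values, A + A = {0, 11, 22, 33, 44, 55, 66}, so |A + A| = 7. Thus K = 7/4. Here |A + A| = 2|A| − 1 = 7, the minimum possible — so K = 7/4 is minimal, which holds iff A is an arithmetic progression.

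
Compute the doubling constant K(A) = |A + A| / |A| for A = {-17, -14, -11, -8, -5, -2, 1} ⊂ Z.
K = |A + A| / |A| = 13/7

Enumerate A + A = {a + b : a, b ∈ A}. With |A| = 7, there are |A|^2 = 49 ordered sum pairs; collecting distinct values, A + A = {-34, -31, -28, -25, -22, -19, -16, -13, -10, -7, -4, -1, 2}, so |A + A| = 13. Thus K = 13/7. Here |A + A| = 2|A| − 1 = 13, the minimum possible — so K = 13/7 is minimal, which holds iff A is an arithmetic progression.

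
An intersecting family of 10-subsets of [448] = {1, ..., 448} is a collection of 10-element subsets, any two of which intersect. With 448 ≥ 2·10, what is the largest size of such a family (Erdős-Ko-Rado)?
max |F| = C(447, 9) = 1810523273387323495

The Erdős-Ko-Rado theorem states: for n ≥ 2k, an intersecting family of k-subsets of an n-element set has size at most C(n − 1, k − 1), with equality for 'star' families {A ⊆ [n] : |A| = k, i ∈ A} (fix an element i). For n = 448, k = 10: C(447, 9) = 1810523273387323495.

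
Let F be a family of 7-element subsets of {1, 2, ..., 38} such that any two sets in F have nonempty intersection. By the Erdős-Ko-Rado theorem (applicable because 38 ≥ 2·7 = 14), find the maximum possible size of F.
max |F| = C(37, 6) = 2324784

Erdős-Ko-Rado (1961): when n ≥ 2k, max |F| = C(n−1, k−1). The bound is attained by the star {A : i ∈ A} for any fixed i ∈ [n]. Here C(38−1, 7−1) = C(37, 6) = 2324784.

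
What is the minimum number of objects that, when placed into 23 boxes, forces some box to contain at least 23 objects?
n = (23 − 1)·23 + 1 = 507

By the generalised pigeonhole principle, to guarantee some box contains ≥ r objects we need more than (r − 1) · k objects total. Threshold: n = (r − 1) · k + 1. With r = 23 and k = 23: n = 22 · 23 + 1 = 506 + 1 = 507. For n = 506 = 22 · 23, we can put exactly 22 objects in every box, avoiding 23 in any single one — so 507 is tight.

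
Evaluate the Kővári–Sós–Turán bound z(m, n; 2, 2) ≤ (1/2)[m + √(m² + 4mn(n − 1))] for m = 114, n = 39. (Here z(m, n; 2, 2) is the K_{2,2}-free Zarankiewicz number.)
z(114, 39; 2, 2) ≤ (1/2)[114 + √(114² + 4·114·39·38)] = (1/2)[114 + √688788] = 471.9663

Kővári–Sós–Turán: let r_1, ..., r_114 be the row sums and z = Σ r_i the total number of 1s. Each pair of columns can share at most one row with both entries 1 (else a 2×2 all-ones block appears), so Σ_i C(r_i, 2) ≤ C(39, 2) = 741. By convexity Σ_i C(r_i, 2) ≥ 114·C(z/114, 2) = z(z − 114)/(2·114), giving z² − 114z − 114·39·38 ≤ 0 and hence z ≤ (1/2)[114 + √(12996 + 4·168948)] = (1/2)[114 + √688788] ≈ (1/2)(114 + 829.9325) = 471.9663.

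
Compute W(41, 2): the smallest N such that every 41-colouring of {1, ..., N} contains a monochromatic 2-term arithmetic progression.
W(41, 2) = 41 + 1 = 42

A 2-term AP is any pair of integers, so a monochromatic 2-AP exists iff some colour is used at least twice. With 41 colours, the colouring i ↦ i on {1, ..., 41} uses each colour once, avoiding any monochromatic pair, so W(41, 2) > 41. For {1, ..., 42}, pigeonhole forces two integers of the same colour, which form a monochromatic 2-AP. Hence W(41, 2) = 42.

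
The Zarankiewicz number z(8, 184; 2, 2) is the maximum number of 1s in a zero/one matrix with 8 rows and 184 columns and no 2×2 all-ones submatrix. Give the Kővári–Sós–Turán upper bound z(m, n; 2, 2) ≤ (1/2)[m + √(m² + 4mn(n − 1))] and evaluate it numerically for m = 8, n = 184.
z(8, 184; 2, 2) ≤ (1/2)[8 + √(8² + 4·8·184·183)] = (1/2)[8 + √1077568] = 523.0299

Kővári–Sós–Turán: let r_1, ..., r_8 be the row sums and z = Σ r_i the total number of 1s. Each pair of columns can share at most one row with both entries 1 (else a 2×2 all-ones block appears), so Σ_i C(r_i, 2) ≤ C(184, 2) = 16836. By convexity Σ_i C(r_i, 2) ≥ 8·C(z/8, 2) = z(z − 8)/(2·8), giving z² − 8z − 8·184·183 ≤ 0 and hence z ≤ (1/2)[8 + √(64 + 4·269376)] = (1/2)[8 + √1077568] ≈ (1/2)(8 + 1038.0597) = 523.0299.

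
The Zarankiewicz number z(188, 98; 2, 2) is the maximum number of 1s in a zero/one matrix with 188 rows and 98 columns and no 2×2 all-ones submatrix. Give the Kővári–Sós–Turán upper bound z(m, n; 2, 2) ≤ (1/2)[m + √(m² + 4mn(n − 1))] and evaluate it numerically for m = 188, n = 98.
z(188, 98; 2, 2) ≤ (1/2)[188 + √(188² + 4·188·98·97)] = (1/2)[188 + √7183856] = 1434.1358

Kővári–Sós–Turán: let r_1, ..., r_188 be the row sums and z = Σ r_i the total number of 1s. Each pair of columns can share at most one row with both entries 1 (else a 2×2 all-ones block appears), so Σ_i C(r_i, 2) ≤ C(98, 2) = 4753. By convexity Σ_i C(r_i, 2) ≥ 188·C(z/188, 2) = z(z − 188)/(2·188), giving z² − 188z − 188·98·97 ≤ 0 and hence z ≤ (1/2)[188 + √(35344 + 4·1787128)] = (1/2)[188 + √7183856] ≈ (1/2)(188 + 2680.2716) = 1434.1358.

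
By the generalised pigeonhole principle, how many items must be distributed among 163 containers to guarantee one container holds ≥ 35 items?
n = (35 − 1)·163 + 1 = 5543

By the generalised pigeonhole principle, to guarantee some box contains ≥ r objects we need more than (r − 1) · k objects total. Threshold: n = (r − 1) · k + 1. With r = 35 and k = 163: n = 34 · 163 + 1 = 5542 + 1 = 5543. For n = 5542 = 34 · 163, we can put exactly 34 objects in every box, avoiding 35 in any single one — so 5543 is tight.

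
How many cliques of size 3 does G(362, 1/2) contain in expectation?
E[# K_3] = C(362, 3) · (1/2)^C(3, 2) = 7840920 / 2^3 = 980115

For each 3-subset S of vertices (there are C(362, 3) = 7840920 such S), let X_S = 1 if S induces a K_3 (all C(3, 2) = 3 edges present). Then P(X_S = 1) = (1/2)^3 = 1/8. By linearity of expectation, E[# K_3] = C(362, 3) · (1/2)^3 = 7840920 / 8 = 980115.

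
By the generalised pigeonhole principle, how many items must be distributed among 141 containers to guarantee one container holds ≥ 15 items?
n = (15 − 1)·141 + 1 = 1975

By the generalised pigeonhole principle, to guarantee some box contains ≥ r objects we need more than (r − 1) · k objects total. Threshold: n = (r − 1) · k + 1. With r = 15 and k = 141: n = 14 · 141 + 1 = 1974 + 1 = 1975. For n = 1974 = 14 · 141, we can put exactly 14 objects in every box, avoiding 15 in any single one — so 1975 is tight.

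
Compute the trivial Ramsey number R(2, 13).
R(2, 13) = 13

R(2, k) = k for all k ≥ 2: in a 2-colouring of K_k, either some edge is red (a red K_2) or all edges are blue (a blue K_k). And K_{12} coloured all-blue has no blue K_13, so R(2, 13) > 12. Hence R(2, 13) = 13.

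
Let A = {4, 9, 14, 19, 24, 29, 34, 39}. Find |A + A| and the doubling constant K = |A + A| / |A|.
K = |A + A| / |A| = 15/8

Enumerate A + A = {a + b : a, b ∈ A}. With |A| = 8, there are |A|^2 = 64 ordered sum pairs; collecting distinct values, A + A = {8, 13, 18, 23, 28, 33, 38, 43, 48, 53, 58, 63, 68, 73, 78}, so |A + A| = 15. Thus K = 15/8. Here |A + A| = 2|A| − 1 = 15, the minimum possible — so K = 15/8 is minimal, which holds iff A is an arithmetic progression.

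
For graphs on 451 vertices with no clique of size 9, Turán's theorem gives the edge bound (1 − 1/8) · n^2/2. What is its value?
Turán density bound = (7/8) · 451^2/2 = 1423807/16 ≈ 88987.9375

Turán's theorem: ex(n, K_{r+1}) is achieved by the complete r-partite Turán graph T(n, r) with parts as balanced as possible, and is at most (1 − 1/r) · n^2/2. For r = 8, n = 451: the density bound is (7/8) · 203401/2 = 1423807/16 ≈ 88987.9375. The integer-valued extremum is e(T(451, 8)) = 88987, which is strictly less than the density bound 1423807/16 since 8 ∤ 451 (the parts of T(451, 8) cannot all be equal).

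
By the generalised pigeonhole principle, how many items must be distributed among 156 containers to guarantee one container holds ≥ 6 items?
n = (6 − 1)·156 + 1 = 781

By the generalised pigeonhole principle, to guarantee some box contains ≥ r objects we need more than (r − 1) · k objects total. Threshold: n = (r − 1) · k + 1. With r = 6 and k = 156: n = 5 · 156 + 1 = 780 + 1 = 781. For n = 780 = 5 · 156, we can put exactly 5 objects in every box, avoiding 6 in any single one — so 781 is tight.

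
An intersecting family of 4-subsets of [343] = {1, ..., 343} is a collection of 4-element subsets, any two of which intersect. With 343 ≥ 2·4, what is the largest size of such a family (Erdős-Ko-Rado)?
max |F| = C(342, 3) = 6608580

The Erdős-Ko-Rado theorem states: for n ≥ 2k, an intersecting family of k-subsets of an n-element set has size at most C(n − 1, k − 1), with equality for 'star' families {A ⊆ [n] : |A| = k, i ∈ A} (fix an element i). For n = 343, k = 4: C(342, 3) = 6608580.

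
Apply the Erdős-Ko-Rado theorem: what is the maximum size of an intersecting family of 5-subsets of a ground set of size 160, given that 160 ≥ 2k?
max |F| = C(159, 4) = 25637001

The Erdős-Ko-Rado theorem states: for n ≥ 2k, an intersecting family of k-subsets of an n-element set has size at most C(n − 1, k − 1), with equality for 'star' families {A ⊆ [n] : |A| = k, i ∈ A} (fix an element i). For n = 160, k = 5: C(159, 4) = 25637001.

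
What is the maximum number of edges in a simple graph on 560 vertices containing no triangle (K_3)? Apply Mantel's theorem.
ex(560, K_3) = ⌊560^2/4⌋ = 78400

Mantel (1907): a triangle-free graph on n vertices has at most ⌊n^2/4⌋ edges, with equality for the complete bipartite graph K_{⌊n/2⌋, ⌈n/2⌉}. For n = 560: ⌊560^2/4⌋ = ⌊313600/4⌋ = 78400. The extremal graph is K_{280, 280}, which has 280·280 = 78400 edges.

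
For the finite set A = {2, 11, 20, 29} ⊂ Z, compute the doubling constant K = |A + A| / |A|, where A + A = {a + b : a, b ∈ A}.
K = |A + A| / |A| = 7/4

Enumerate A + A = {a + b : a, b ∈ A}. With |A| = 4, there are |A|^2 = 16 ordered sum pairs; collecting distinct values, A + A = {4, 13, 22, 31, 40, 49, 58}, so |A + A| = 7. Thus K = 7/4. Here |A + A| = 2|A| − 1 = 7, the minimum possible — so K = 7/4 is minimal, which holds iff A is an arithmetic progression.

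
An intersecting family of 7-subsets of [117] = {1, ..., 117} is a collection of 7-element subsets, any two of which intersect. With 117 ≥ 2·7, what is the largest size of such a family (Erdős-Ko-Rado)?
max |F| = C(116, 6) = 2967205528

The Erdős-Ko-Rado theorem states: for n ≥ 2k, an intersecting family of k-subsets of an n-element set has size at most C(n − 1, k − 1), with equality for 'star' families {A ⊆ [n] : |A| = k, i ∈ A} (fix an element i). For n = 117, k = 7: C(116, 6) = 2967205528.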